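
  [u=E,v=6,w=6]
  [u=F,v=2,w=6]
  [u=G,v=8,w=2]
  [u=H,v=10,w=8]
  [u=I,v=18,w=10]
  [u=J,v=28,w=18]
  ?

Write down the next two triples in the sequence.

For the u, letters move forward 1 place in the alphabet: E, F, G, H, I, J → K → L.
V: 6, 2, 8, 10, 18, 28 → 46 → 74 (each term is the sum of the two before it).
W: always the previous value of the v; 6, 6, 2, 8, 10, 18 → 28 → 46.
So the next two triples are [u=K,v=46,w=28] and [u=L,v=74,w=46].

[u=K,v=46,w=28], [u=L,v=74,w=46]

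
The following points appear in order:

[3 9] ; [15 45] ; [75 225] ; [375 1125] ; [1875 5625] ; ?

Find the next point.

First coordinate: ×5 each step, so 3, 15, 75, 375, 1875 → 9375.
Second coordinate: 9, 45, 225, 1125, 5625 → 28125 (always 3 × the first coordinate).
So the next point is [9375 28125].

[9375 28125]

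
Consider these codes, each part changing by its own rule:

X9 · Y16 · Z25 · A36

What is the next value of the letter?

Letter — letters move forward 1 place in the alphabet, wrapping Z→A: X, Y, Z, A → B.

B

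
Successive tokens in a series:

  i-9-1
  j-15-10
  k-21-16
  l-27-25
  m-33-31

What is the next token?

n-39-40

For the letter, letters move forward 1 place in the alphabet: i, j, k, l, m → n.
Second component: 9, 15, 21, 27, 33 → 39 (+6 each step).
For the third component, alternating steps +9, +6, +9, +6, …: 1, 10, 16, 25, 31 → 40.
So the next token is n-39-40.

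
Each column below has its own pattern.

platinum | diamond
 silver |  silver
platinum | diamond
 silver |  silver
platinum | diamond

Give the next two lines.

silver  silver; platinum  diamond

For the metal, alternates platinum ↔ silver: platinum, silver, platinum, silver, platinum → silver → platinum.
Rank: alternates diamond ↔ silver; diamond, silver, diamond, silver, diamond → silver → diamond.
So the next two lines are silver  silver and platinum  diamond.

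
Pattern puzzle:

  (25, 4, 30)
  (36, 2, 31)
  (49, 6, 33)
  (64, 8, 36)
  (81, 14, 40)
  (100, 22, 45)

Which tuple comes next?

(121, 36, 51)

First slot: perfect squares: 5², 6², 7², …, so 25, 36, 49, 64, 81, 100 → 121.
Second slot goes 4, 2, 6, 8, 14, 22 → 36 (each term is the sum of the two before it).
For the third slot, differences are 1, 2, 3, … (increasing by 1 each time): 30, 31, 33, 36, 40, 45 → 51.
So the next tuple is (121, 36, 51).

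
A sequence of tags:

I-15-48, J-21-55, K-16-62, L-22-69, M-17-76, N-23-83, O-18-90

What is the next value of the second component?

24

For the letter, letters move forward 1 place in the alphabet: I, J, K, L, M, N, O → P.
Second component: alternating steps +6, −5, +6, −5, …, so 15, 21, 16, 22, 17, 23, 18 → 24.
Third component: +7 each step; 48, 55, 62, 69, 76, 83, 90 → 97.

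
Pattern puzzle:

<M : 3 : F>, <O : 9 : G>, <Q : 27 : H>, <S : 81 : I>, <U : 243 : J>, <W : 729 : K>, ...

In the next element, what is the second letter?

L

For the second letter, letters move forward 1 place in the alphabet: F, G, H, I, J, K → L.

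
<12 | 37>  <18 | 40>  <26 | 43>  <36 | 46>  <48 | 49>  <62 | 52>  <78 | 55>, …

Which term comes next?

<96 | 58>

For the first component, differences are 6, 8, 10, … (increasing by 2 each time): 12, 18, 26, 36, 48, 62, 78 → 96.
Second component: +3 each step; 37, 40, 43, 46, 49, 52, 55 → 58.
Combining the parts gives <96 | 58>.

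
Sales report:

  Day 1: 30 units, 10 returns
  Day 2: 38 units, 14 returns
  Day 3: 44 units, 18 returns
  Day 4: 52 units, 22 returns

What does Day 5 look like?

Units goes 30, 38, 44, 52 → 58 (alternating steps +8, +6, +8, +6, …).
For the returns, +4 each step: 10, 14, 18, 22 → 26.
So the next line is 58 units, 26 returns.

58 units, 26 returns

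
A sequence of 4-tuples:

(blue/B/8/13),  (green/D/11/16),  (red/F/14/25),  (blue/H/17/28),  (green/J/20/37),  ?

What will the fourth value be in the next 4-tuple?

40

Fourth value goes 13, 16, 25, 28, 37 → 40 (alternating steps +3, +9, +3, +9, …).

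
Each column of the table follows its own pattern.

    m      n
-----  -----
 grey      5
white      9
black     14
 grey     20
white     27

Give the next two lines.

black  35; grey  44

Column m: repeats grey → white → black; grey, white, black, grey, white → black → grey.
Column n: differences are 4, 5, 6, … (increasing by 1 each time), so 5, 9, 14, 20, 27 → 35 → 44.
Putting the parts together: black  35 and then grey  44.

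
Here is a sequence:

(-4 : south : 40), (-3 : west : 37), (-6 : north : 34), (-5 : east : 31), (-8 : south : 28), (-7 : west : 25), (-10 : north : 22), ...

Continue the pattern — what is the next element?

(-9 : east : 19)

First entry — alternating steps +1, −3, +1, −3, …: -4, -3, -6, -5, -8, -7, -10 → -9.
Direction — repeats south → west → north → east: south, west, north, east, south, west, north → east.
Third entry: 40, 37, 34, 31, 28, 25, 22 → 19 (−3 each step).
Putting it together: (-9 : east : 19).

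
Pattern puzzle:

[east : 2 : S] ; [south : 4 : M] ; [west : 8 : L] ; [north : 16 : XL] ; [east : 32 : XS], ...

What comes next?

Direction: repeats east → south → west → north, so east, south, west, north, east → south.
Second component: ×2 each step; 2, 4, 8, 16, 32 → 64.
Size goes S, M, L, XL, XS → S (runs through clothing sizes XS→XL).
Combining the parts gives [south : 64 : S].

[south : 64 : S]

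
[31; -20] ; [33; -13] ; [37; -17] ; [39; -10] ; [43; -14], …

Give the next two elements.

First part: alternating steps +2, +4, +2, +4, …; 31, 33, 37, 39, 43 → 45 → 49.
Second part — alternating steps +7, −4, +7, −4, …: -20, -13, -17, -10, -14 → -7 → -11.
Putting the parts together: [45; -7] and then [49; -11].

[45; -7], [49; -11]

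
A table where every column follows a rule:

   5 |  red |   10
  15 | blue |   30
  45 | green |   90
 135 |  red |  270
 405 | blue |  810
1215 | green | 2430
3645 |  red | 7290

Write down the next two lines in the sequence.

10935  blue  21870; 32805  green  65610

First component — ×3 each step: 5, 15, 45, 135, 405, 1215, 3645 → 10935 → 32805.
Colour: repeats red → blue → green; red, blue, green, red, blue, green, red → blue → green.
Third component goes 10, 30, 90, 270, 810, 2430, 7290 → 21870 → 65610 (always 2 × the first component).
So the next two lines are 10935  blue  21870 and 32805  green  65610.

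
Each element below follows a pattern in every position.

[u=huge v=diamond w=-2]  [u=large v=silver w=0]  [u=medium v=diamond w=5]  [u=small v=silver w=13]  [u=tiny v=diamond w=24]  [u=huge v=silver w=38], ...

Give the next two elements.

[u=large v=diamond w=55], [u=medium v=silver w=75]

U — repeats huge → large → medium → small → tiny: huge, large, medium, small, tiny, huge → large → medium.
V — alternates diamond ↔ silver: diamond, silver, diamond, silver, diamond, silver → diamond → silver.
W goes -2, 0, 5, 13, 24, 38 → 55 → 75 (differences are 2, 5, 8, … (increasing by 3 each time)).
So the next two elements are [u=large v=diamond w=55] and [u=medium v=silver w=75].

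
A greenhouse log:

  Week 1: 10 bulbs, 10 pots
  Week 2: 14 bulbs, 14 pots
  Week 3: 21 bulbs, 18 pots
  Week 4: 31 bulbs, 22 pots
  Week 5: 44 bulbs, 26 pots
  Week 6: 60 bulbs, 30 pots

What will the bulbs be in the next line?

Bulbs: 10, 14, 21, 31, 44, 60 → 79 (differences are 4, 7, 10, … (increasing by 3 each time)).

79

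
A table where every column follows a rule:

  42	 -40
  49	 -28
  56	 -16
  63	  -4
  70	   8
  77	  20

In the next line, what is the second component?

32

Second component: -40, -28, -16, -4, 8, 20 → 32 (+12 each step).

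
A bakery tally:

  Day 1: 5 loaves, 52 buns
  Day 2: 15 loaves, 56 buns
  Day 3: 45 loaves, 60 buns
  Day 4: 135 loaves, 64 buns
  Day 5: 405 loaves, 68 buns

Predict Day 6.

Loaves goes 5, 15, 45, 135, 405 → 1215 (×3 each step).
For the buns, +4 each step: 52, 56, 60, 64, 68 → 72.
Putting it together: 1215 loaves, 72 buns.

1215 loaves, 72 buns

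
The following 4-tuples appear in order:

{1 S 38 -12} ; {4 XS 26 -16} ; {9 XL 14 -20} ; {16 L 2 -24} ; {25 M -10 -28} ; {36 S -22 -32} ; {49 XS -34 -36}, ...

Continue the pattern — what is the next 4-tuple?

First value: perfect squares: 1², 2², 3², …; 1, 4, 9, 16, 25, 36, 49 → 64.
Size: repeats S → XS → XL → L → M, so S, XS, XL, L, M, S, XS → XL.
Third value: −12 each step, so 38, 26, 14, 2, -10, -22, -34 → -46.
Fourth value goes -12, -16, -20, -24, -28, -32, -36 → -40 (−4 each step).
So the next 4-tuple is {64 XL -46 -40}.

{64 XL -46 -40}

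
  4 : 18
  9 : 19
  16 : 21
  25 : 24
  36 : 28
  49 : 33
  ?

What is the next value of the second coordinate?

Second coordinate: differences are 1, 2, 3, … (increasing by 1 each time), so 18, 19, 21, 24, 28, 33 → 39.

39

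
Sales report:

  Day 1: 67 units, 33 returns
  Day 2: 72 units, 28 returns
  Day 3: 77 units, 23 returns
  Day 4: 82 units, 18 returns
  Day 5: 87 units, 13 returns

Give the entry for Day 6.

Units: 67, 72, 77, 82, 87 → 92 (+5 each step).
Returns: together with the units always sums to 100, so 33, 28, 23, 18, 13 → 8.
Putting it together: 92 units, 8 returns.

92 units, 8 returns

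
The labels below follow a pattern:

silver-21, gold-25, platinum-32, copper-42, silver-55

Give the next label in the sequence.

Metal: repeats silver → gold → platinum → copper, so silver, gold, platinum, copper, silver → gold.
For the second component, differences are 4, 7, 10, … (increasing by 3 each time): 21, 25, 32, 42, 55 → 71.
Combining the parts gives gold-71.

gold-71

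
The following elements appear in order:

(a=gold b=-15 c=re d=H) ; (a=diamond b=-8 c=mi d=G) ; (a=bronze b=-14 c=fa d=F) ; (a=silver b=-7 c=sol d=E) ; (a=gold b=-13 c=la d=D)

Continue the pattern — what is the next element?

A: repeats gold → diamond → bronze → silver; gold, diamond, bronze, silver, gold → diamond.
For the b, alternating steps +7, −6, +7, −6, …: -15, -8, -14, -7, -13 → -6.
C: re, mi, fa, sol, la → ti (runs through the solfège scale do→ti).
D: H, G, F, E, D → C (letters move back 1 place in the alphabet).
So the next element is (a=diamond b=-6 c=ti d=C).

(a=diamond b=-6 c=ti d=C)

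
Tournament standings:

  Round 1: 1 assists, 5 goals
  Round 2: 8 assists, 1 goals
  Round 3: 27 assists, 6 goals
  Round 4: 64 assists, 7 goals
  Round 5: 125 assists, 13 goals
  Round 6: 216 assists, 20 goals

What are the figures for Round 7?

343 assists, 33 goals

Assists — perfect cubes: 1³, 2³, 3³, …: 1, 8, 27, 64, 125, 216 → 343.
Goals: each term is the sum of the two before it, so 5, 1, 6, 7, 13, 20 → 33.
Combining the parts gives 343 assists, 33 goals.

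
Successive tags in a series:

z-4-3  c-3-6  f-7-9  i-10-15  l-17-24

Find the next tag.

o-27-39

Letter — letters move forward 3 places in the alphabet, wrapping Z→A: z, c, f, i, l → o.
Second component: each term is the sum of the two before it; 4, 3, 7, 10, 17 → 27.
For the third component, each term is the sum of the two before it: 3, 6, 9, 15, 24 → 39.
Putting it together: o-27-39.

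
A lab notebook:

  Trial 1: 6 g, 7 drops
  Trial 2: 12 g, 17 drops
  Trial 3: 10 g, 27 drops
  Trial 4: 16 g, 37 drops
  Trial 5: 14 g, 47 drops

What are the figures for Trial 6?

20 g, 57 drops

G: 6, 12, 10, 16, 14 → 20 (alternating steps +6, −2, +6, −2, …).
Drops: +10 each step; 7, 17, 27, 37, 47 → 57.
Putting it together: 20 g, 57 drops.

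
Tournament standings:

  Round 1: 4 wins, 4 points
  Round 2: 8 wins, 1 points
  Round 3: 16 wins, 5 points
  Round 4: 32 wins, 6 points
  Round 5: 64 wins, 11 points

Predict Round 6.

128 wins, 17 points

Wins goes 4, 8, 16, 32, 64 → 128 (×2 each step).
Points goes 4, 1, 5, 6, 11 → 17 (each term is the sum of the two before it).
So the next row is 128 wins, 17 points.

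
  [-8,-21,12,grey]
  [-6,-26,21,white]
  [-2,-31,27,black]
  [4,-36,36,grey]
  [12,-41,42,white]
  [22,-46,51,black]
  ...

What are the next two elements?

For the first slot, differences are 2, 4, 6, … (increasing by 2 each time): -8, -6, -2, 4, 12, 22 → 34 → 48.
Second slot: −5 each step; -21, -26, -31, -36, -41, -46 → -51 → -56.
For the third slot, alternating steps +9, +6, +9, +6, …: 12, 21, 27, 36, 42, 51 → 57 → 66.
Shade goes grey, white, black, grey, white, black → grey → white (repeats grey → white → black).
So the next two elements are [34,-51,57,grey] and [48,-56,66,white].

[34,-51,57,grey], [48,-56,66,white]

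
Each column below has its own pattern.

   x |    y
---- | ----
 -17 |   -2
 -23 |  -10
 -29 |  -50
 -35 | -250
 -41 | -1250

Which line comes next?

Column x: -17, -23, -29, -35, -41 → -47 (−6 each step).
For the column y, ×5 each step: -2, -10, -50, -250, -1250 → -6250.
Combining the parts gives -47  -6250.

-47  -6250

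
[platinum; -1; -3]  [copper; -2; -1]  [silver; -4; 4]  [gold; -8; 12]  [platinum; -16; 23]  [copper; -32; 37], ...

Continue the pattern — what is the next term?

Metal: repeats platinum → copper → silver → gold; platinum, copper, silver, gold, platinum, copper → silver.
Second entry — ×2 each step: -1, -2, -4, -8, -16, -32 → -64.
Third entry goes -3, -1, 4, 12, 23, 37 → 54 (differences are 2, 5, 8, … (increasing by 3 each time)).
Putting it together: [silver; -64; 54].

[silver; -64; 54]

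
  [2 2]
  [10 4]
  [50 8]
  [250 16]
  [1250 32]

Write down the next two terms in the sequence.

First entry: ×5 each step; 2, 10, 50, 250, 1250 → 6250 → 31250.
Second entry: 2, 4, 8, 16, 32 → 64 → 128 (×2 each step).
Putting the parts together: [6250 64] and then [31250 128].

[6250 64], [31250 128]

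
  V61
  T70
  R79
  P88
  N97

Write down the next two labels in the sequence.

L106, J115

Letter: letters move back 2 places in the alphabet, so V, T, R, P, N → L → J.
Second component goes 61, 70, 79, 88, 97 → 106 → 115 (+9 each step).
So the next two labels are L106 and J115.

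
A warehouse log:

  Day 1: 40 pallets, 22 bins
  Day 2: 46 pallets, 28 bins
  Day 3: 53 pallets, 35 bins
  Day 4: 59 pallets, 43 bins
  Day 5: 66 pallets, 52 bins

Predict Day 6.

Pallets goes 40, 46, 53, 59, 66 → 72 (alternating steps +6, +7, +6, +7, …).
For the bins, differences are 6, 7, 8, … (increasing by 1 each time): 22, 28, 35, 43, 52 → 62.
So the next row is 72 pallets, 62 bins.

72 pallets, 62 bins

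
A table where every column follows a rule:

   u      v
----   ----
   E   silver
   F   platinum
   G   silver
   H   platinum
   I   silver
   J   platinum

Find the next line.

K  silver

Column u: E, F, G, H, I, J → K (letters move forward 1 place in the alphabet).
Column v — alternates silver ↔ platinum: silver, platinum, silver, platinum, silver, platinum → silver.
Combining the parts gives K  silver.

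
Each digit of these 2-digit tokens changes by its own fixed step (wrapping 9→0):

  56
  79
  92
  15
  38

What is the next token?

First digit: +2 each step, mod 10; 5, 7, 9, 1, 3 → 5.
For the second digit, +3 each step, mod 10: 6, 9, 2, 5, 8 → 1.
Combining the parts gives 51.

51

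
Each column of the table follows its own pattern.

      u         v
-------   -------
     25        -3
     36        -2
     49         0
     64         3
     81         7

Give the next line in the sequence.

Column u: perfect squares: 5², 6², 7², …; 25, 36, 49, 64, 81 → 100.
For the column v, differences are 1, 2, 3, … (increasing by 1 each time): -3, -2, 0, 3, 7 → 12.
So the next line is 100  12.

100  12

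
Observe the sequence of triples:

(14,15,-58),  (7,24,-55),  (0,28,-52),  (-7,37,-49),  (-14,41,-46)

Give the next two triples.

(-21,50,-43), (-28,54,-40)

First part: −7 each step; 14, 7, 0, -7, -14 → -21 → -28.
Second part: 15, 24, 28, 37, 41 → 50 → 54 (alternating steps +9, +4, +9, +4, …).
Third part: -58, -55, -52, -49, -46 → -43 → -40 (+3 each step).
So the next two triples are (-21,50,-43) and (-28,54,-40).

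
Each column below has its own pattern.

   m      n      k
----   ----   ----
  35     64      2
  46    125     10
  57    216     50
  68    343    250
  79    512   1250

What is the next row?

For the column m, +11 each step: 35, 46, 57, 68, 79 → 90.
Column n: 64, 125, 216, 343, 512 → 729 (perfect cubes: 4³, 5³, 6³, …).
Column k — ×5 each step: 2, 10, 50, 250, 1250 → 6250.
So the next row is 90  729  6250.

90  729  6250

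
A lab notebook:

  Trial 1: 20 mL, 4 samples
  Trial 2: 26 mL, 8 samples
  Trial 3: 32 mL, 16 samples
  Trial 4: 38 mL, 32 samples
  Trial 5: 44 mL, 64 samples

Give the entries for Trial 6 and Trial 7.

50 mL, 128 samples; 56 mL, 256 samples

ML goes 20, 26, 32, 38, 44 → 50 → 56 (+6 each step).
For the samples, ×2 each step: 4, 8, 16, 32, 64 → 128 → 256.
So the next two records are 50 mL, 128 samples and 56 mL, 256 samples.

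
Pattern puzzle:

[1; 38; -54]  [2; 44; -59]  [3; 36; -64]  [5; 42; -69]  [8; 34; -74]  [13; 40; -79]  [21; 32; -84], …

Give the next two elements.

For the first component, each term is the sum of the two before it: 1, 2, 3, 5, 8, 13, 21 → 34 → 55.
For the second component, alternating steps +6, −8, +6, −8, …: 38, 44, 36, 42, 34, 40, 32 → 38 → 30.
Third component: -54, -59, -64, -69, -74, -79, -84 → -89 → -94 (−5 each step).
So the next two elements are [34; 38; -89] and [55; 30; -94].

[34; 38; -89], [55; 30; -94]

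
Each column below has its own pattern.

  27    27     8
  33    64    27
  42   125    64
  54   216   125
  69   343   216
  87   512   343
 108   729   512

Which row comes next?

For the first component, differences are 6, 9, 12, … (increasing by 3 each time): 27, 33, 42, 54, 69, 87, 108 → 132.
Second component: 27, 64, 125, 216, 343, 512, 729 → 1000 (perfect cubes: 3³, 4³, 5³, …).
Third component: perfect cubes: 2³, 3³, 4³, …; 8, 27, 64, 125, 216, 343, 512 → 729.
Putting it together: 132  1000  729.

132  1000  729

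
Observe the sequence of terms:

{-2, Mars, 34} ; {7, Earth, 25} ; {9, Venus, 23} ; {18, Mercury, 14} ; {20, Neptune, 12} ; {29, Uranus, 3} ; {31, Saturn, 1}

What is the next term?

For the first coordinate, alternating steps +9, +2, +9, +2, …: -2, 7, 9, 18, 20, 29, 31 → 40.
Planet: runs backward through the planets Mercury→Neptune, so Mars, Earth, Venus, Mercury, Neptune, Uranus, Saturn → Jupiter.
Third coordinate: 34, 25, 23, 14, 12, 3, 1 → -8 (together with the first coordinate always sums to 32).
So the next term is {40, Jupiter, -8}.

{40, Jupiter, -8}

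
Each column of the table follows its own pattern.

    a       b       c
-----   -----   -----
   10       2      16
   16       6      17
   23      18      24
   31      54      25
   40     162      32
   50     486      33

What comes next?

61  1458  40

For the column a, differences are 6, 7, 8, … (increasing by 1 each time): 10, 16, 23, 31, 40, 50 → 61.
Column b goes 2, 6, 18, 54, 162, 486 → 1458 (×3 each step).
For the column c, alternating steps +1, +7, +1, +7, …: 16, 17, 24, 25, 32, 33 → 40.
Combining the parts gives 61  1458  40.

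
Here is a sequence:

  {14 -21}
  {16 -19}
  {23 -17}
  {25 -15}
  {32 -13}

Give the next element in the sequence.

{34 -11}

First coordinate: 14, 16, 23, 25, 32 → 34 (alternating steps +2, +7, +2, +7, …).
For the second coordinate, +2 each step: -21, -19, -17, -15, -13 → -11.
So the next element is {34 -11}.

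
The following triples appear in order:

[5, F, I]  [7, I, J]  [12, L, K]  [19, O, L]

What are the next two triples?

[31, R, M], [50, U, N]

First part: 5, 7, 12, 19 → 31 → 50 (each term is the sum of the two before it).
First letter: F, I, L, O → R → U (letters move forward 3 places in the alphabet).
Second letter goes I, J, K, L → M → N (letters move forward 1 place in the alphabet).
Putting the parts together: [31, R, M] and then [50, U, N].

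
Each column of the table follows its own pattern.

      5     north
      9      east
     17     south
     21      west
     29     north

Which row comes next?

33  east

First component goes 5, 9, 17, 21, 29 → 33 (alternating steps +4, +8, +4, +8, …).
Direction: north, east, south, west, north → east (repeats north → east → south → west).
Putting it together: 33  east.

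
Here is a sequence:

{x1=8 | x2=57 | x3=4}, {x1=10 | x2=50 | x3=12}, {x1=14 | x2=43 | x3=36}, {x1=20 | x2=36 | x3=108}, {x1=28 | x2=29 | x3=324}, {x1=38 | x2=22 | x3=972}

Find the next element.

{x1=50 | x2=15 | x3=2916}

X1 goes 8, 10, 14, 20, 28, 38 → 50 (differences are 2, 4, 6, … (increasing by 2 each time)).
X2: −7 each step, so 57, 50, 43, 36, 29, 22 → 15.
X3: 4, 12, 36, 108, 324, 972 → 2916 (×3 each step).
Combining the parts gives {x1=50 | x2=15 | x3=2916}.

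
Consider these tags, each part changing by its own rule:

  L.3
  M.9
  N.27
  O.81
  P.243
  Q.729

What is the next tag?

Letter — letters move forward 1 place in the alphabet: L, M, N, O, P, Q → R.
Second component: 3, 9, 27, 81, 243, 729 → 2187 (×3 each step).
Combining the parts gives R.2187.

R.2187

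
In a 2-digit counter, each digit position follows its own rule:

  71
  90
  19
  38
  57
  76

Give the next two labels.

First digit: 7, 9, 1, 3, 5, 7 → 9 → 1 (+2 each step, mod 10).
Second digit: 1, 0, 9, 8, 7, 6 → 5 → 4 (−1 each step, mod 10).
So the next two labels are 95 and 14.

95, 14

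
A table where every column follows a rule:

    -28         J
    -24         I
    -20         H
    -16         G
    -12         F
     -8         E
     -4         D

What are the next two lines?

0  C; 4  B

First component: -28, -24, -20, -16, -12, -8, -4 → 0 → 4 (+4 each step).
For the letter, letters move back 1 place in the alphabet: J, I, H, G, F, E, D → C → B.
So the next two lines are 0  C and 4  B.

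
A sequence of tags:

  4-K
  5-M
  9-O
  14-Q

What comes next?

First component: each term is the sum of the two before it; 4, 5, 9, 14 → 23.
For the letter, letters move forward 2 places in the alphabet: K, M, O, Q → S.
So the next tag is 23-S.

23-S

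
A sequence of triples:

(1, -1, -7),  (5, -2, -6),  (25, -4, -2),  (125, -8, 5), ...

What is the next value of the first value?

625

First value goes 1, 5, 25, 125 → 625 (×5 each step).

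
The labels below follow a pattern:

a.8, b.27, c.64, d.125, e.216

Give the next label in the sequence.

Letter goes a, b, c, d, e → f (letters move forward 1 place in the alphabet).
For the second component, perfect cubes: 2³, 3³, 4³, …: 8, 27, 64, 125, 216 → 343.
So the next label is f.343.

f.343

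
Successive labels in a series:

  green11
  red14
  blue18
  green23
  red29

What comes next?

blue36

Colour goes green, red, blue, green, red → blue (repeats green → red → blue).
For the second component, differences are 3, 4, 5, … (increasing by 1 each time): 11, 14, 18, 23, 29 → 36.
Putting it together: blue36.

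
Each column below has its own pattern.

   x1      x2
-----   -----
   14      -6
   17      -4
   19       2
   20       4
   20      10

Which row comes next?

19  12

Column x1 goes 14, 17, 19, 20, 20 → 19 (differences are 3, 2, 1, … (decreasing by 1 each time)).
Column x2 — alternating steps +2, +6, +2, +6, …: -6, -4, 2, 4, 10 → 12.
So the next row is 19  12.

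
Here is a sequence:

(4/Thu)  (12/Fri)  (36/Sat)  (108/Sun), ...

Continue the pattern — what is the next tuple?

First slot — ×3 each step: 4, 12, 36, 108 → 324.
Day: runs through the weekdays Mon→Sun, so Thu, Fri, Sat, Sun → Mon.
Putting it together: (324/Mon).

(324/Mon)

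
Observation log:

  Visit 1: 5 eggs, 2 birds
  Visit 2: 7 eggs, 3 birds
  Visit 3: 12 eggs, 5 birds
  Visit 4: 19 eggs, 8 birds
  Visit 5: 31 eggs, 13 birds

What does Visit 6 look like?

50 eggs, 21 birds

Eggs: 5, 7, 12, 19, 31 → 50 (each term is the sum of the two before it).
Birds: 2, 3, 5, 8, 13 → 21 (each term is the sum of the two before it).
So the next row is 50 eggs, 21 birds.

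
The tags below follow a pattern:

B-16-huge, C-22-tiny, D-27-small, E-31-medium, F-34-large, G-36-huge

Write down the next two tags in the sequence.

Letter: B, C, D, E, F, G → H → I (letters move forward 1 place in the alphabet).
Second component goes 16, 22, 27, 31, 34, 36 → 37 → 37 (differences are 6, 5, 4, … (decreasing by 1 each time)).
For the size, repeats huge → tiny → small → medium → large: huge, tiny, small, medium, large, huge → tiny → small.
Putting the parts together: H-37-tiny and then I-37-small.

H-37-tiny then I-37-small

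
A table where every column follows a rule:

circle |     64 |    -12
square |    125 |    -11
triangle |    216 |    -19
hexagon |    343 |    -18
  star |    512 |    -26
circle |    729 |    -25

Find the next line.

square  1000  -33

Shape: repeats circle → square → triangle → hexagon → star; circle, square, triangle, hexagon, star, circle → square.
Second component: perfect cubes: 4³, 5³, 6³, …, so 64, 125, 216, 343, 512, 729 → 1000.
Third component: alternating steps +1, −8, +1, −8, …, so -12, -11, -19, -18, -26, -25 → -33.
Putting it together: square  1000  -33.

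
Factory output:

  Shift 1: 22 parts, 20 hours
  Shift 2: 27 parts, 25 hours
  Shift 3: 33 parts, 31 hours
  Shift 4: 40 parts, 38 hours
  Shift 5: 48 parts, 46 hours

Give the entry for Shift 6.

57 parts, 55 hours

Parts: differences are 5, 6, 7, … (increasing by 1 each time), so 22, 27, 33, 40, 48 → 57.
Hours: always 2 less than the parts, so 20, 25, 31, 38, 46 → 55.
Putting it together: 57 parts, 55 hours.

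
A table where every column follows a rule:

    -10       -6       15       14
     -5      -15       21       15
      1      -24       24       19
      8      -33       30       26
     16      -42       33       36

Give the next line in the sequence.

First component — differences are 5, 6, 7, … (increasing by 1 each time): -10, -5, 1, 8, 16 → 25.
Second component: −9 each step, so -6, -15, -24, -33, -42 → -51.
Third component: alternating steps +6, +3, +6, +3, …, so 15, 21, 24, 30, 33 → 39.
Fourth component goes 14, 15, 19, 26, 36 → 49 (differences are 1, 4, 7, … (increasing by 3 each time)).
Putting it together: 25  -51  39  49.

25  -51  39  49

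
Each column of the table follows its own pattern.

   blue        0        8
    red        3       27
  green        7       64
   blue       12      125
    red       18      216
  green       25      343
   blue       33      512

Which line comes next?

For the colour, repeats blue → red → green: blue, red, green, blue, red, green, blue → red.
Second component: differences are 3, 4, 5, … (increasing by 1 each time); 0, 3, 7, 12, 18, 25, 33 → 42.
Third component: perfect cubes: 2³, 3³, 4³, …; 8, 27, 64, 125, 216, 343, 512 → 729.
So the next line is red  42  729.

red  42  729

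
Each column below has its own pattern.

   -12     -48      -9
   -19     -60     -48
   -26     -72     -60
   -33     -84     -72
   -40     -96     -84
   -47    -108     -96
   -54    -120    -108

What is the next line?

First component: -12, -19, -26, -33, -40, -47, -54 → -61 (−7 each step).
For the second component, −12 each step: -48, -60, -72, -84, -96, -108, -120 → -132.
Third component goes -9, -48, -60, -72, -84, -96, -108 → -120 (always the previous value of the second component).
So the next line is -61  -132  -120.

-61  -132  -120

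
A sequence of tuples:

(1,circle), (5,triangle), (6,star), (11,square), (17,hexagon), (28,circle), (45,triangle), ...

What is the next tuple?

For the first slot, each term is the sum of the two before it: 1, 5, 6, 11, 17, 28, 45 → 73.
Shape — repeats circle → triangle → star → square → hexagon: circle, triangle, star, square, hexagon, circle, triangle → star.
Putting it together: (73,star).

(73,star)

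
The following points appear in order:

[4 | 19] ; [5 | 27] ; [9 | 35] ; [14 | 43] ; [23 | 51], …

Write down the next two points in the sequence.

First value: each term is the sum of the two before it; 4, 5, 9, 14, 23 → 37 → 60.
Second value — +8 each step: 19, 27, 35, 43, 51 → 59 → 67.
Putting the parts together: [37 | 59] and then [60 | 67].

[37 | 59], [60 | 67]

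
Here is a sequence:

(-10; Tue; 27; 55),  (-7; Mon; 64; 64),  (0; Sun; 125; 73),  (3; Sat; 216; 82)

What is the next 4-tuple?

First value — alternating steps +3, +7, +3, +7, …: -10, -7, 0, 3 → 10.
Day: runs backward through the weekdays Mon→Sun; Tue, Mon, Sun, Sat → Fri.
Third value: perfect cubes: 3³, 4³, 5³, …; 27, 64, 125, 216 → 343.
Fourth value: +9 each step, so 55, 64, 73, 82 → 91.
So the next 4-tuple is (10; Fri; 343; 91).

(10; Fri; 343; 91)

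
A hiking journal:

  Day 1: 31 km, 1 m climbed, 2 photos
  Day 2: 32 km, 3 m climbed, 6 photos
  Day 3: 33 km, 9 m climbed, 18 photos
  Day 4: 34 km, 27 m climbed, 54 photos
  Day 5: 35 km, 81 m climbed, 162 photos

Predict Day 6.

Km — +1 each step: 31, 32, 33, 34, 35 → 36.
M climbed: ×3 each step; 1, 3, 9, 27, 81 → 243.
Photos: ×3 each step, so 2, 6, 18, 54, 162 → 486.
Putting it together: 36 km, 243 m climbed, 486 photos.

36 km, 243 m climbed, 486 photos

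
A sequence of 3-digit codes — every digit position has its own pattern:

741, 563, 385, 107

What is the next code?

929

For the first digit, −2 each step, mod 10: 7, 5, 3, 1 → 9.
Second digit — +2 each step, mod 10: 4, 6, 8, 0 → 2.
Third digit — +2 each step, mod 10: 1, 3, 5, 7 → 9.
Putting it together: 929.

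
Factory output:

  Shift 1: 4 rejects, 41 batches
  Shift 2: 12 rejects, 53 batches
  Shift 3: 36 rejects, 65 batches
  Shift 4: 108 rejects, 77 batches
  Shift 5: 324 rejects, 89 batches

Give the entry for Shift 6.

972 rejects, 101 batches

Rejects: ×3 each step, so 4, 12, 36, 108, 324 → 972.
Batches — +12 each step: 41, 53, 65, 77, 89 → 101.
Combining the parts gives 972 rejects, 101 batches.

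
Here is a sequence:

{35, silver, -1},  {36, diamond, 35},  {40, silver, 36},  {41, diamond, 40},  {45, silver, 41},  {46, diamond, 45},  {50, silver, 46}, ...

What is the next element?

{51, diamond, 50}

First entry: alternating steps +1, +4, +1, +4, …, so 35, 36, 40, 41, 45, 46, 50 → 51.
Rank goes silver, diamond, silver, diamond, silver, diamond, silver → diamond (alternates silver ↔ diamond).
Third entry: -1, 35, 36, 40, 41, 45, 46 → 50 (always the previous value of the first entry).
So the next element is {51, diamond, 50}.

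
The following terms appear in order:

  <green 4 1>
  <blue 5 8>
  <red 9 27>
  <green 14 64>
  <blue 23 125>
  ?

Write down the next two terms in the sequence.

For the colour, repeats green → blue → red: green, blue, red, green, blue → red → green.
Second part — each term is the sum of the two before it: 4, 5, 9, 14, 23 → 37 → 60.
For the third part, perfect cubes: 1³, 2³, 3³, …: 1, 8, 27, 64, 125 → 216 → 343.
Putting the parts together: <red 37 216> and then <green 60 343>.

<red 37 216>, <green 60 343>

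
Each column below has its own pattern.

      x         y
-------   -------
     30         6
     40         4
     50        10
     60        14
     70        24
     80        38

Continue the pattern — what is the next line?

90  62

For the column x, +10 each step: 30, 40, 50, 60, 70, 80 → 90.
Column y: each term is the sum of the two before it; 6, 4, 10, 14, 24, 38 → 62.
Combining the parts gives 90  62.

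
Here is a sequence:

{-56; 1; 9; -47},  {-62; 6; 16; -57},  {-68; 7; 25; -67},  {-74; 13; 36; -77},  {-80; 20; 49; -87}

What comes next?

{-86; 33; 64; -97}

First part: −6 each step, so -56, -62, -68, -74, -80 → -86.
Second part: each term is the sum of the two before it, so 1, 6, 7, 13, 20 → 33.
Third part: 9, 16, 25, 36, 49 → 64 (perfect squares: 3², 4², 5², …).
Fourth part: -47, -57, -67, -77, -87 → -97 (−10 each step).
Putting it together: {-86; 33; 64; -97}.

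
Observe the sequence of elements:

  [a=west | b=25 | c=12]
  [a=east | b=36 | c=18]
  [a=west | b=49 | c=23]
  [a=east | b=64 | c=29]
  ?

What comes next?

[a=west | b=81 | c=34]

A: alternates west ↔ east, so west, east, west, east → west.
B — perfect squares: 5², 6², 7², …: 25, 36, 49, 64 → 81.
C: 12, 18, 23, 29 → 34 (alternating steps +6, +5, +6, +5, …).
Putting it together: [a=west | b=81 | c=34].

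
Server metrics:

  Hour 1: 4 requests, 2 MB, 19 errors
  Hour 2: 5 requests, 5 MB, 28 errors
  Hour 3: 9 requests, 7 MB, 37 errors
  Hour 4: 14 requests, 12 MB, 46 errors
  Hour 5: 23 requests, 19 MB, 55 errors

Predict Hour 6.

37 requests, 31 MB, 64 errors

Requests: 4, 5, 9, 14, 23 → 37 (each term is the sum of the two before it).
MB — each term is the sum of the two before it: 2, 5, 7, 12, 19 → 31.
For the errors, +9 each step: 19, 28, 37, 46, 55 → 64.
Combining the parts gives 37 requests, 31 MB, 64 errors.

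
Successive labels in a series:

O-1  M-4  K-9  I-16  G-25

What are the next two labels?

E-36 then C-49

Letter: letters move back 2 places in the alphabet; O, M, K, I, G → E → C.
Second component: perfect squares: 1², 2², 3², …; 1, 4, 9, 16, 25 → 36 → 49.
Putting the parts together: E-36 and then C-49.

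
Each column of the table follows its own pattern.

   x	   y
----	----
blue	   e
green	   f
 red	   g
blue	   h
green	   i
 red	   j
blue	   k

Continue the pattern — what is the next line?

green  l

Column x goes blue, green, red, blue, green, red, blue → green (repeats blue → green → red).
Column y goes e, f, g, h, i, j, k → l (letters move forward 1 place in the alphabet).
Putting it together: green  l.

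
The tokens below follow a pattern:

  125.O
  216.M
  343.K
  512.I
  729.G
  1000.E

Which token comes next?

First component: 125, 216, 343, 512, 729, 1000 → 1331 (perfect cubes: 5³, 6³, 7³, …).
Letter goes O, M, K, I, G, E → C (letters move back 2 places in the alphabet).
Putting it together: 1331.C.

1331.C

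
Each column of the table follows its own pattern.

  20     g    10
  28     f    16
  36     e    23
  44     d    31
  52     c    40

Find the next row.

60  b  50

First component: +8 each step; 20, 28, 36, 44, 52 → 60.
Letter — letters move back 1 place in the alphabet: g, f, e, d, c → b.
Third component: differences are 6, 7, 8, … (increasing by 1 each time), so 10, 16, 23, 31, 40 → 50.
Combining the parts gives 60  b  50.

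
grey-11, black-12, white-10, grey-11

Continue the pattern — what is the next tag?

Shade goes grey, black, white, grey → black (repeats grey → black → white).
Second component: alternating steps +1, −2, +1, −2, …; 11, 12, 10, 11 → 9.
Combining the parts gives black-9.

black-9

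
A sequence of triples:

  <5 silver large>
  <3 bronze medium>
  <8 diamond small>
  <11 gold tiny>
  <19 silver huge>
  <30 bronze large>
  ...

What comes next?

<49 diamond medium>

First coordinate: each term is the sum of the two before it, so 5, 3, 8, 11, 19, 30 → 49.
Rank goes silver, bronze, diamond, gold, silver, bronze → diamond (repeats silver → bronze → diamond → gold).
For the size, repeats large → medium → small → tiny → huge: large, medium, small, tiny, huge, large → medium.
Combining the parts gives <49 diamond medium>.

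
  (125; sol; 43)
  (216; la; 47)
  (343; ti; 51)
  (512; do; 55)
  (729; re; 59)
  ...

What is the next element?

(1000; mi; 63)

First value: 125, 216, 343, 512, 729 → 1000 (perfect cubes: 5³, 6³, 7³, …).
Note goes sol, la, ti, do, re → mi (runs through the solfège scale do→ti).
For the third value, +4 each step: 43, 47, 51, 55, 59 → 63.
Combining the parts gives (1000; mi; 63).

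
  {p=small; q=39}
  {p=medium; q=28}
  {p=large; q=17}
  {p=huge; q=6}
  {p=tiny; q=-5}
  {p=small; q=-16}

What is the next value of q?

-27

Q: −11 each step; 39, 28, 17, 6, -5, -16 → -27.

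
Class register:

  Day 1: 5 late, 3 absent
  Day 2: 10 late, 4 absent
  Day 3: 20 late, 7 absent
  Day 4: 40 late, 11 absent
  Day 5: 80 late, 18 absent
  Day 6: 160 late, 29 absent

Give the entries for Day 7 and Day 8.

320 late, 47 absent; 640 late, 76 absent

Late goes 5, 10, 20, 40, 80, 160 → 320 → 640 (×2 each step).
For the absent, each term is the sum of the two before it: 3, 4, 7, 11, 18, 29 → 47 → 76.
So the next two records are 320 late, 47 absent and 640 late, 76 absent.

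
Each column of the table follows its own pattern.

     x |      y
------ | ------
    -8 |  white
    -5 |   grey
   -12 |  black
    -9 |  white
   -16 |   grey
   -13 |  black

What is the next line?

-20  white

Column x — alternating steps +3, −7, +3, −7, …: -8, -5, -12, -9, -16, -13 → -20.
Column y — repeats white → grey → black: white, grey, black, white, grey, black → white.
Combining the parts gives -20  white.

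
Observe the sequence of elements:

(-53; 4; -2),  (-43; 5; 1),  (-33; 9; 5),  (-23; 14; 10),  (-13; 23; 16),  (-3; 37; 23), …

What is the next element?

(7; 60; 31)

First coordinate goes -53, -43, -33, -23, -13, -3 → 7 (+10 each step).
Second coordinate: each term is the sum of the two before it, so 4, 5, 9, 14, 23, 37 → 60.
Third coordinate goes -2, 1, 5, 10, 16, 23 → 31 (differences are 3, 4, 5, … (increasing by 1 each time)).
Combining the parts gives (7; 60; 31).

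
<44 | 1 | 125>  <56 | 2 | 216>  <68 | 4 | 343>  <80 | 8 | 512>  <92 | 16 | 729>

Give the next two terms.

<104 | 32 | 1000>, <116 | 64 | 1331>

First slot — +12 each step: 44, 56, 68, 80, 92 → 104 → 116.
Second slot: 1, 2, 4, 8, 16 → 32 → 64 (×2 each step).
Third slot: perfect cubes: 5³, 6³, 7³, …, so 125, 216, 343, 512, 729 → 1000 → 1331.
So the next two terms are <104 | 32 | 1000> and <116 | 64 | 1331>.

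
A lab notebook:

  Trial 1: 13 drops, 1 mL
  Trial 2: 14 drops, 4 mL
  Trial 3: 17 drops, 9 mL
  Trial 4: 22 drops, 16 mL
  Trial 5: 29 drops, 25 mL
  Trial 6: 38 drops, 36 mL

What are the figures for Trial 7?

Drops: differences are 1, 3, 5, … (increasing by 2 each time), so 13, 14, 17, 22, 29, 38 → 49.
ML goes 1, 4, 9, 16, 25, 36 → 49 (perfect squares: 1², 2², 3², …).
So the next record is 49 drops, 49 mL.

49 drops, 49 mL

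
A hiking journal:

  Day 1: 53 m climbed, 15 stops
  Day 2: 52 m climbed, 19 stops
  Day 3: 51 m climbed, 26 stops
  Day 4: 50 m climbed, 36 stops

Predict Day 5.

49 m climbed, 49 stops

M climbed: −1 each step; 53, 52, 51, 50 → 49.
Stops: differences are 4, 7, 10, … (increasing by 3 each time); 15, 19, 26, 36 → 49.
Putting it together: 49 m climbed, 49 stops.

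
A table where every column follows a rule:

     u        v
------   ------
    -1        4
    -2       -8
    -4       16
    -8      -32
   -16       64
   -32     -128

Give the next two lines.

Column u: -1, -2, -4, -8, -16, -32 → -64 → -128 (×2 each step).
Column v: ×(-2) each step, so 4, -8, 16, -32, 64, -128 → 256 → -512.
Putting the parts together: -64  256 and then -128  -512.

-64  256; -128  -512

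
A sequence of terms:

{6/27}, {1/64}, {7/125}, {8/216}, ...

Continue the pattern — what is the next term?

First slot: 6, 1, 7, 8 → 15 (each term is the sum of the two before it).
Second slot: perfect cubes: 3³, 4³, 5³, …, so 27, 64, 125, 216 → 343.
Combining the parts gives {15/343}.

{15/343}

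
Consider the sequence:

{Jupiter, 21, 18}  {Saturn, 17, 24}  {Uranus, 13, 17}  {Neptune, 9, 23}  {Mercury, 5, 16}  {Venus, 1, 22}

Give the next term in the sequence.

{Earth, -3, 15}

Planet — runs through the planets Mercury→Neptune: Jupiter, Saturn, Uranus, Neptune, Mercury, Venus → Earth.
Second component — −4 each step: 21, 17, 13, 9, 5, 1 → -3.
Third component: alternating steps +6, −7, +6, −7, …, so 18, 24, 17, 23, 16, 22 → 15.
Putting it together: {Earth, -3, 15}.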